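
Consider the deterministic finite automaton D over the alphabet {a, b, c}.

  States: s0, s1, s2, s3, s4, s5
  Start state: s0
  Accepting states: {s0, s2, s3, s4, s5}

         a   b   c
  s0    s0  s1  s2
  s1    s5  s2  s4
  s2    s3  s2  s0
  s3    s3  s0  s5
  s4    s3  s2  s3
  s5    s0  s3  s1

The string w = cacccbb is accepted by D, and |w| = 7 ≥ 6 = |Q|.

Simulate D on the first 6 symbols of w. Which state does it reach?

State sequence: s0 -c-> s2 -a-> s3 -c-> s5 -c-> s1 -c-> s4 -b-> s2

After reading 6 characters, D is in state s2.

s2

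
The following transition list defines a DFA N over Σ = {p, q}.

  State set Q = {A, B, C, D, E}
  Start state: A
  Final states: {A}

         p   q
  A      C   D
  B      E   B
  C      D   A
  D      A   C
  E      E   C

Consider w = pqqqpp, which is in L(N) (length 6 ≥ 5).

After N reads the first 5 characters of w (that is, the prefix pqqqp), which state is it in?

Run of N on the first 5 characters of w = p q q q p:
  step 0: A  (start)
  step 1: C  (read p: A→C)
  step 2: A  (read q: C→A)
  step 3: D  (read q: A→D)
  step 4: C  (read q: D→C)
  step 5: D  (read p: C→D)

After reading 5 characters, N is in state D.

D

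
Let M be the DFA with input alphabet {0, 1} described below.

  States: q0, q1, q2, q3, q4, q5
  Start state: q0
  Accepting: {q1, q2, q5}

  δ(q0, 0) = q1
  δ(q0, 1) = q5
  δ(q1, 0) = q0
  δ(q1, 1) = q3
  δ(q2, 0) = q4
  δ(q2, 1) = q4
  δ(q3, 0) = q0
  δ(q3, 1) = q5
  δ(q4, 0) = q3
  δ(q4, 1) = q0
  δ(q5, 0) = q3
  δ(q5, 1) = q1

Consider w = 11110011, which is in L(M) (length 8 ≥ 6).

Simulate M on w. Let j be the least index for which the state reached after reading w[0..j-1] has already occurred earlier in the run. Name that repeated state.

Run of M on w = 1 1 1 1 0 0 1 1:
  step 0: q0  (start)
  step 1: q5  (read 1: q0→q5)
  step 2: q1  (read 1: q5→q1)
  step 3: q3  (read 1: q1→q3)
  step 4: q5  (read 1: q3→q5)   ← first repeat (q5 seen earlier)
  step 5: q3  (read 0: q5→q3)
  step 6: q0  (read 0: q3→q0)
  step 7: q5  (read 1: q0→q5)
  step 8: q1  (read 1: q5→q1)

The earliest repeat is at step j = 4: M is in q5, which it already visited at step i = 1.
Since M has 6 states, any run of length ≥ 6 visits 6+1 states, so by pigeonhole some state repeats within the first 6 steps — that repeat gives the pumpable loop.

q5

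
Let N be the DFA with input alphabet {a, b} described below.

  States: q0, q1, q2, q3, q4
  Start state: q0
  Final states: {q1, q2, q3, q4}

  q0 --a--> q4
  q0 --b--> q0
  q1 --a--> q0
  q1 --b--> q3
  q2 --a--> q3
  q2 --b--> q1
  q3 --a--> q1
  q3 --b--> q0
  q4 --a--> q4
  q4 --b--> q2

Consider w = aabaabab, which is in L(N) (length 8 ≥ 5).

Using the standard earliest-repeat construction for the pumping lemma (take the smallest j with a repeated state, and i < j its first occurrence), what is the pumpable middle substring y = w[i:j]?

a

Run of N on w = a a b a a b a b:
  step 0: q0  (start)
  step 1: q4  (read a: q0→q4)
  step 2: q4  (read a: q4→q4)   ← first repeat (q4 seen earlier)
  step 3: q2  (read b: q4→q2)
  step 4: q3  (read a: q2→q3)
  step 5: q1  (read a: q3→q1)
  step 6: q3  (read b: q1→q3)
  step 7: q1  (read a: q3→q1)
  step 8: q3  (read b: q1→q3)

So i = 1, j = 2, giving x = w[0:1] = a, y = w[1:2] = a, z = w[2:8] = baabab.
Check: |xy| = 2 ≤ 5 and |y| = 1 ≥ 1. Reading y takes N from q4 back to q4, so every xyⁱz is accepted.
The DFA has 5 states, so the proof of the pumping lemma guarantees a repeated state among the first 5+1 visited; the segment between the two visits is the pumpable y.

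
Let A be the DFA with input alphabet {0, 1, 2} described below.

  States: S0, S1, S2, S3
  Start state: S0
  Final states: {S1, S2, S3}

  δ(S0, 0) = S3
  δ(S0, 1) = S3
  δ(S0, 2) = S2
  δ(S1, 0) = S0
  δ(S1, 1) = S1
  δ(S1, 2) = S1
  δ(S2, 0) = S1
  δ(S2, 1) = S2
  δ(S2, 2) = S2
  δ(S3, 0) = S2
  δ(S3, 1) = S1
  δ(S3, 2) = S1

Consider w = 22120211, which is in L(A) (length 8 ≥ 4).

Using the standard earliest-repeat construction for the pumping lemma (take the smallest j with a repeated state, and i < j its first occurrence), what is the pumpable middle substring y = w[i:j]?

Run of A on w = 2 2 1 2 0 2 1 1:
  step 0: S0  (start)
  step 1: S2  (read 2: S0→S2)
  step 2: S2  (read 2: S2→S2)   ← first repeat (S2 seen earlier)
  step 3: S2  (read 1: S2→S2)
  step 4: S2  (read 2: S2→S2)
  step 5: S1  (read 0: S2→S1)
  step 6: S1  (read 2: S1→S1)
  step 7: S1  (read 1: S1→S1)
  step 8: S1  (read 1: S1→S1)

So i = 1, j = 2, giving x = w[0:1] = 2, y = w[1:2] = 2, z = w[2:8] = 120211.
Check: |xy| = 2 ≤ 4 and |y| = 1 ≥ 1. Reading y takes A from S2 back to S2, so every xyⁱz is accepted.
With |Q| = 4, pigeonhole forces a state repeat no later than step 4; the substring read between the first and second visits to that state can be pumped.

2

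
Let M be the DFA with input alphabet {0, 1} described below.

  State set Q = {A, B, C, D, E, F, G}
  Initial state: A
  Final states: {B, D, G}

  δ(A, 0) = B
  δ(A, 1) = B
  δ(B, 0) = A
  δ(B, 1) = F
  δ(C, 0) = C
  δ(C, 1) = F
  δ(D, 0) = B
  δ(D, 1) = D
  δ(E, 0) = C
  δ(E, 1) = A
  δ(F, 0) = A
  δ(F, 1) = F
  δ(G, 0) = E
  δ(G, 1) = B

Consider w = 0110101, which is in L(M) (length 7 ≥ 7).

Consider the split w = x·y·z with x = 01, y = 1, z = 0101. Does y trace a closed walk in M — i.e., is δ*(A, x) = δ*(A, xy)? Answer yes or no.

yes

State sequence: A -0-> B -1-> F -1-> F

After x (step 2): F. After xy (step 3): F.
They match, so y = 1 drives M around a cycle from F back to itself; pumping y any number of times keeps M in F before reading z, and xyⁱz ∈ L(M) for every i ≥ 0.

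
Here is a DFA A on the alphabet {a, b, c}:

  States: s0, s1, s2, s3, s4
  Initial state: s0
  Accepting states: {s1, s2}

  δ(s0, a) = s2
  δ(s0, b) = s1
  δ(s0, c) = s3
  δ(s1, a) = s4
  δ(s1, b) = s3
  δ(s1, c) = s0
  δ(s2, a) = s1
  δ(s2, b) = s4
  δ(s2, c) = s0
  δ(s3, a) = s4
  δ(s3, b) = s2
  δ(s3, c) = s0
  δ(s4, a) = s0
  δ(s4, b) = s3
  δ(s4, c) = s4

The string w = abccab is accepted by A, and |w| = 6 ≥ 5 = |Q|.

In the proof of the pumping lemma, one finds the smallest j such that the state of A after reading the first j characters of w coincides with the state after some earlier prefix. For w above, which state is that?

s4

Run of A on w = a b c c a b:
  step 0: s0  (start)
  step 1: s2  (read a: s0→s2)
  step 2: s4  (read b: s2→s4)
  step 3: s4  (read c: s4→s4)   ← first repeat (s4 seen earlier)
  step 4: s4  (read c: s4→s4)
  step 5: s0  (read a: s4→s0)
  step 6: s1  (read b: s0→s1)

The earliest repeat is at step j = 3: A is in s4, which it already visited at step i = 2.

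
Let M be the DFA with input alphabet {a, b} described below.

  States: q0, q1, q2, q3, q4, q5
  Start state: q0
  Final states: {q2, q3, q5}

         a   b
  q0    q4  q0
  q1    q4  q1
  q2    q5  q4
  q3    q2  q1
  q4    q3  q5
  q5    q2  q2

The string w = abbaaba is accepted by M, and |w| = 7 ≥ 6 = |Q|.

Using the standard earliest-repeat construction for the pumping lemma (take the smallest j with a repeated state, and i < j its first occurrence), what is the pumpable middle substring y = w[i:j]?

State sequence: q0 -a-> q4 -b-> q5 -b-> q2 -a-> q5 -a-> q2 -b-> q4 -a-> q3
First repeat at step 4: q5 was already visited.

So i = 2, j = 4, giving x = w[0:2] = ab, y = w[2:4] = ba, z = w[4:7] = aba.
Check: |xy| = 4 ≤ 6 and |y| = 2 ≥ 1. Reading y takes M from q5 back to q5, so every xyⁱz is accepted.
With |Q| = 6, pigeonhole forces a state repeat no later than step 6; the substring read between the first and second visits to that state can be pumped.

ba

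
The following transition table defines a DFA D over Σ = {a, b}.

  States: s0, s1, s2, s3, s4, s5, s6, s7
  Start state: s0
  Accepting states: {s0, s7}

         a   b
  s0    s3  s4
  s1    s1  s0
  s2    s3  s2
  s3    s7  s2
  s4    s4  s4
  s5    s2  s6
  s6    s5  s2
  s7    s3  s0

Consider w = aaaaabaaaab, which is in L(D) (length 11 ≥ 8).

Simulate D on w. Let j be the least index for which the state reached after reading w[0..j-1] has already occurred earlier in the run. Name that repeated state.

State sequence: s0 -a-> s3 -a-> s7 -a-> s3 -a-> s7 -a-> s3 -b-> s2 -a-> s3 -a-> s7 -a-> s3 -a-> s7 -b-> s0
First repeat at step 3: s3 was already visited.

The earliest repeat is at step j = 3: D is in s3, which it already visited at step i = 1.

s3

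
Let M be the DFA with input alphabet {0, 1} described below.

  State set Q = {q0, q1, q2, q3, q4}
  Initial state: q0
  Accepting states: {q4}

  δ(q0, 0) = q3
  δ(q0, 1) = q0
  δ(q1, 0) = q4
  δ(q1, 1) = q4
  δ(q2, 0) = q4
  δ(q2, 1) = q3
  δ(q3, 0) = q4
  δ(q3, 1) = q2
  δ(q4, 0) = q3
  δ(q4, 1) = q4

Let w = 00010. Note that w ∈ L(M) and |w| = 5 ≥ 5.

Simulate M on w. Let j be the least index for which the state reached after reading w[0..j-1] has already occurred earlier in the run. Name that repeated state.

State sequence: q0 -0-> q3 -0-> q4 -0-> q3 -1-> q2 -0-> q4
First repeat at step 3: q3 was already visited.

The earliest repeat is at step j = 3: M is in q3, which it already visited at step i = 1.

q3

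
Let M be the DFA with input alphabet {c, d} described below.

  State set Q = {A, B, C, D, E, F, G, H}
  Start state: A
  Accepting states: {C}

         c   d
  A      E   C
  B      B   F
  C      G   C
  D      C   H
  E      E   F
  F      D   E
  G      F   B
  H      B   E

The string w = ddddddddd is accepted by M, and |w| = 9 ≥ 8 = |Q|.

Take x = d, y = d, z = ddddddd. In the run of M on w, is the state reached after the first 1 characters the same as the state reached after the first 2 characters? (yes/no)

State sequence: A -d-> C -d-> C

After x (step 1): C. After xy (step 2): C.
They match, so y = d drives M around a cycle from C back to itself; pumping y any number of times keeps M in C before reading z, and xyⁱz ∈ L(M) for every i ≥ 0.

yes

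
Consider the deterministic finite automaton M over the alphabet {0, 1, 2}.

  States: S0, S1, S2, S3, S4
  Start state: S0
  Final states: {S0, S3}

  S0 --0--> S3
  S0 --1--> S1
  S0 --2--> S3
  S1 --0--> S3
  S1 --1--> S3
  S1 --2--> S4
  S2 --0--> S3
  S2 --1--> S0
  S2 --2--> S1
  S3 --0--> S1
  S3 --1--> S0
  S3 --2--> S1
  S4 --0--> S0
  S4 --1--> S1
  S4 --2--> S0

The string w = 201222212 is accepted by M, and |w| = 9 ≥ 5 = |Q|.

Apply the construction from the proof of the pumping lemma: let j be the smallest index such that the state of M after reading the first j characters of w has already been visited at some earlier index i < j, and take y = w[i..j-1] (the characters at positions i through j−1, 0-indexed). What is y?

State sequence: S0 -2-> S3 -0-> S1 -1-> S3 -2-> S1 -2-> S4 -2-> S0 -2-> S3 -1-> S0 -2-> S3
First repeat at step 3: S3 was already visited.

So i = 1, j = 3, giving x = w[0:1] = 2, y = w[1:3] = 01, z = w[3:9] = 222212.
Check: |xy| = 3 ≤ 5 and |y| = 2 ≥ 1. Reading y takes M from S3 back to S3, so every xyⁱz is accepted.

01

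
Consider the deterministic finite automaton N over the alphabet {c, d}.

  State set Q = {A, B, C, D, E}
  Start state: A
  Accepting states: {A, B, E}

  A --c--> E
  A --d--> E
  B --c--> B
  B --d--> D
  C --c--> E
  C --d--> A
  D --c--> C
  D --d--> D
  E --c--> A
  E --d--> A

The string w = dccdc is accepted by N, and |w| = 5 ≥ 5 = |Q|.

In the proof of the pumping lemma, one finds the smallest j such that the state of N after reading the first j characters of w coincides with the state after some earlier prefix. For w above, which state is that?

A

Run of N on w = d c c d c:
  step 0: A  (start)
  step 1: E  (read d: A→E)
  step 2: A  (read c: E→A)   ← first repeat (A seen earlier)
  step 3: E  (read c: A→E)
  step 4: A  (read d: E→A)
  step 5: E  (read c: A→E)

The earliest repeat is at step j = 2: N is in A, which it already visited at step i = 0.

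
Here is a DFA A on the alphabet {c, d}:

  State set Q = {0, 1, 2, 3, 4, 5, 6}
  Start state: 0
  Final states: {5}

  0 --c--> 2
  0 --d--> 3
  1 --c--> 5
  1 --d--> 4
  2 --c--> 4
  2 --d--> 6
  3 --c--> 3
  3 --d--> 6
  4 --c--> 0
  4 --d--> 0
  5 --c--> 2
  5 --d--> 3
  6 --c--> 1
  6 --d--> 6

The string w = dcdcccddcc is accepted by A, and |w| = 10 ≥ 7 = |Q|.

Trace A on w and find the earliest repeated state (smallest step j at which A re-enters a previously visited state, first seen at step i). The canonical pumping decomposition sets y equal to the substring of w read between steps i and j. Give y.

Run of A on w = d c d c c c d d c c:
  step 0: 0  (start)
  step 1: 3  (read d: 0→3)
  step 2: 3  (read c: 3→3)   ← first repeat (3 seen earlier)
  step 3: 6  (read d: 3→6)
  step 4: 1  (read c: 6→1)
  step 5: 5  (read c: 1→5)
  step 6: 2  (read c: 5→2)
  step 7: 6  (read d: 2→6)
  step 8: 6  (read d: 6→6)
  step 9: 1  (read c: 6→1)
  step 10: 5  (read c: 1→5)

So i = 1, j = 2, giving x = w[0:1] = d, y = w[1:2] = c, z = w[2:10] = dcccddcc.
Check: |xy| = 2 ≤ 7 and |y| = 1 ≥ 1. Reading y takes A from 3 back to 3, so every xyⁱz is accepted.
Pumping length from the standard proof: p = 7 (the number of states). The repeated state found above gives |xy| = j ≤ 7 and |y| = j − i ≥ 1.

c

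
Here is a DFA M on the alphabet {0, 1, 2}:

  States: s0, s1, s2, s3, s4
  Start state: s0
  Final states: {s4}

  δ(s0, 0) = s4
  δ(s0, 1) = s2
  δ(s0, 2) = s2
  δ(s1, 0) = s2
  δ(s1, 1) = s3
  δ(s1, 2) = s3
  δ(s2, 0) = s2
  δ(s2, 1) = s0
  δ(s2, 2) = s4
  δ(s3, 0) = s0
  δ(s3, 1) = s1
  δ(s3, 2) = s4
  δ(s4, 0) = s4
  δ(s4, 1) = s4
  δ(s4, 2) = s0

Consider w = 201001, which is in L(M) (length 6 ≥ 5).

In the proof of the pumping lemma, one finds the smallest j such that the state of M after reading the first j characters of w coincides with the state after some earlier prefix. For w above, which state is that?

State sequence: s0 -2-> s2 -0-> s2 -1-> s0 -0-> s4 -0-> s4 -1-> s4
First repeat at step 2: s2 was already visited.

The earliest repeat is at step j = 2: M is in s2, which it already visited at step i = 1.

s2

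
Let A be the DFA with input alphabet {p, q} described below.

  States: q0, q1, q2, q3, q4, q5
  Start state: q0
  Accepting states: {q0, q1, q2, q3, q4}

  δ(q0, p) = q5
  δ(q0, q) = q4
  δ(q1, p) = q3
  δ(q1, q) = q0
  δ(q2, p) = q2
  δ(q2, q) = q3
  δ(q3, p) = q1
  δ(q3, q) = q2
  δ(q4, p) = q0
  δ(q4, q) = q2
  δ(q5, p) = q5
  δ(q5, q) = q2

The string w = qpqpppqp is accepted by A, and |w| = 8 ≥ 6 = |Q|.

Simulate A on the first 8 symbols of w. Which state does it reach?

q2

Run of A on the first 8 characters of w = q p q p p p q p:
  step 0: q0  (start)
  step 1: q4  (read q: q0→q4)
  step 2: q0  (read p: q4→q0)
  step 3: q4  (read q: q0→q4)
  step 4: q0  (read p: q4→q0)
  step 5: q5  (read p: q0→q5)
  step 6: q5  (read p: q5→q5)
  step 7: q2  (read q: q5→q2)
  step 8: q2  (read p: q2→q2)

After reading 8 characters, A is in state q2.
(This kind of state-tracing is the core of the pumping-lemma construction: with 6 states, pigeonhole forces a repeat within the first 6 steps.)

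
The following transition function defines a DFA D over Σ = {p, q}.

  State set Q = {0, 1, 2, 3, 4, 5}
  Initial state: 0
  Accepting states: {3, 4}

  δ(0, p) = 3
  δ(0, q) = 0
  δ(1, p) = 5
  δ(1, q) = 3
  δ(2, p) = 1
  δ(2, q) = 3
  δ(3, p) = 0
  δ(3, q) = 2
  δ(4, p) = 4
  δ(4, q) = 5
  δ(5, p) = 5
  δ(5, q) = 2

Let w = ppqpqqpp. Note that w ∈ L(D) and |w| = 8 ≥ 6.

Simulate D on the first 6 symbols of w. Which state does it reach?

3

State sequence: 0 -p-> 3 -p-> 0 -q-> 0 -p-> 3 -q-> 2 -q-> 3

After reading 6 characters, D is in state 3.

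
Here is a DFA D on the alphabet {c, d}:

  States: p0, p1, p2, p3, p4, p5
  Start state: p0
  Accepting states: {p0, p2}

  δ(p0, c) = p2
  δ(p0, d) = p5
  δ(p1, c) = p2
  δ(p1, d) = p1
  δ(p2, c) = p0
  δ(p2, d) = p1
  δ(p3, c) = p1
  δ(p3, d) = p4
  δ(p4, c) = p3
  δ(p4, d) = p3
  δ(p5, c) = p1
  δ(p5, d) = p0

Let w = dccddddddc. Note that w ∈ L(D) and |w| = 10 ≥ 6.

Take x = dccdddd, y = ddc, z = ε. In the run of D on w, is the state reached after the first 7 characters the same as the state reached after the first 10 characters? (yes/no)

Run of D on the first 10 characters of w = d c c d d d d d d c:
  step 0: p0  (start)
  step 1: p5  (read d: p0→p5)
  step 2: p1  (read c: p5→p1)
  step 3: p2  (read c: p1→p2)
  step 4: p1  (read d: p2→p1)
  step 5: p1  (read d: p1→p1)
  step 6: p1  (read d: p1→p1)
  step 7: p1  (read d: p1→p1)
  step 8: p1  (read d: p1→p1)
  step 9: p1  (read d: p1→p1)
  step 10: p2  (read c: p1→p2)

After x (step 7): p1. After xy (step 10): p2.
They differ (p1 ≠ p2), so y is not a cycle from the state after x; this split is not the one the pumping-lemma construction produces, and pumping y need not keep the string in L(D).

no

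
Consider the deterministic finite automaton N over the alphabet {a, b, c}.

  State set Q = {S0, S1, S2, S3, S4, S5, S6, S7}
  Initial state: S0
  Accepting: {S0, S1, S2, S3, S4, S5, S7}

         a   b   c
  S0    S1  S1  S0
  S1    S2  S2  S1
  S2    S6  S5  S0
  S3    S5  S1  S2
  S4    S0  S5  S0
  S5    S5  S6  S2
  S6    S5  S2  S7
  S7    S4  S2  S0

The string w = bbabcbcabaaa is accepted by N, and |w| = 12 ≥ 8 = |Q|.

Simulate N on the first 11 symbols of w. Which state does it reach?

Run of N on the first 11 characters of w = b b a b c b c a b a a:
  step 0: S0  (start)
  step 1: S1  (read b: S0→S1)
  step 2: S2  (read b: S1→S2)
  step 3: S6  (read a: S2→S6)
  step 4: S2  (read b: S6→S2)
  step 5: S0  (read c: S2→S0)
  step 6: S1  (read b: S0→S1)
  step 7: S1  (read c: S1→S1)
  step 8: S2  (read a: S1→S2)
  step 9: S5  (read b: S2→S5)
  step 10: S5  (read a: S5→S5)
  step 11: S5  (read a: S5→S5)

After reading 11 characters, N is in state S5.
(This kind of state-tracing is the core of the pumping-lemma construction: with 8 states, pigeonhole forces a repeat within the first 8 steps.)

S5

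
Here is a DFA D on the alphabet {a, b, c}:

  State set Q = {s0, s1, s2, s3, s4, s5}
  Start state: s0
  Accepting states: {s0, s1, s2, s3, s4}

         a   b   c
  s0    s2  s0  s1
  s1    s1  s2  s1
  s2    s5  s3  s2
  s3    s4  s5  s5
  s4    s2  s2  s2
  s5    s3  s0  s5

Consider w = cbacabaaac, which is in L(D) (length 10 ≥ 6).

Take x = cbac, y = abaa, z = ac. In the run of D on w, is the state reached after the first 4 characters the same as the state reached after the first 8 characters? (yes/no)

Run of D on the first 8 characters of w = c b a c a b a a:
  step 0: s0  (start)
  step 1: s1  (read c: s0→s1)
  step 2: s2  (read b: s1→s2)
  step 3: s5  (read a: s2→s5)
  step 4: s5  (read c: s5→s5)
  step 5: s3  (read a: s5→s3)
  step 6: s5  (read b: s3→s5)
  step 7: s3  (read a: s5→s3)
  step 8: s4  (read a: s3→s4)

After x (step 4): s5. After xy (step 8): s4.
They differ (s5 ≠ s4), so y is not a cycle from the state after x; this split is not the one the pumping-lemma construction produces, and pumping y need not keep the string in L(D).

no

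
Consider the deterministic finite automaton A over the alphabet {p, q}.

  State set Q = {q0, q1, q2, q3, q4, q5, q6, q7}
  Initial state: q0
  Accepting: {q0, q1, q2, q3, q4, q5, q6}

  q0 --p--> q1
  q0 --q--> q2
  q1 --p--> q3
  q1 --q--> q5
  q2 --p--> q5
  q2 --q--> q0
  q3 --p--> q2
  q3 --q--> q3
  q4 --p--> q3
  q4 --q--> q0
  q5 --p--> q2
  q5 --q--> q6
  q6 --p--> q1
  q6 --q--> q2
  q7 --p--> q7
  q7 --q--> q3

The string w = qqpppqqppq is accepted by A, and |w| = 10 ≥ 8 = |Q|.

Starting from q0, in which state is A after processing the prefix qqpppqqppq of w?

q0

Run of A on the first 10 characters of w = q q p p p q q p p q:
  step 0: q0  (start)
  step 1: q2  (read q: q0→q2)
  step 2: q0  (read q: q2→q0)
  step 3: q1  (read p: q0→q1)
  step 4: q3  (read p: q1→q3)
  step 5: q2  (read p: q3→q2)
  step 6: q0  (read q: q2→q0)
  step 7: q2  (read q: q0→q2)
  step 8: q5  (read p: q2→q5)
  step 9: q2  (read p: q5→q2)
  step 10: q0  (read q: q2→q0)

After reading 10 characters, A is in state q0.
(This kind of state-tracing is the core of the pumping-lemma construction: with 8 states, pigeonhole forces a repeat within the first 8 steps.)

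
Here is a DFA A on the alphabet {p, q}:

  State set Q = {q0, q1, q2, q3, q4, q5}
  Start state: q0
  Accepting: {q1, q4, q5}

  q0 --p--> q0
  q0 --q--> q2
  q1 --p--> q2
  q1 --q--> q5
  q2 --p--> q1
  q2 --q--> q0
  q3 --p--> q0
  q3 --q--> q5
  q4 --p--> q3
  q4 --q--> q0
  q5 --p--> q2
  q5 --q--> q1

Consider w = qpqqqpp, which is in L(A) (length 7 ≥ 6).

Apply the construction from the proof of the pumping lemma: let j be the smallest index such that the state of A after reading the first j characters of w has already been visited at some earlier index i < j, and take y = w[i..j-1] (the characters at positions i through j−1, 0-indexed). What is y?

State sequence: q0 -q-> q2 -p-> q1 -q-> q5 -q-> q1 -q-> q5 -p-> q2 -p-> q1
First repeat at step 4: q1 was already visited.

So i = 2, j = 4, giving x = w[0:2] = qp, y = w[2:4] = qq, z = w[4:7] = qpp.
Check: |xy| = 4 ≤ 6 and |y| = 2 ≥ 1. Reading y takes A from q1 back to q1, so every xyⁱz is accepted.

qq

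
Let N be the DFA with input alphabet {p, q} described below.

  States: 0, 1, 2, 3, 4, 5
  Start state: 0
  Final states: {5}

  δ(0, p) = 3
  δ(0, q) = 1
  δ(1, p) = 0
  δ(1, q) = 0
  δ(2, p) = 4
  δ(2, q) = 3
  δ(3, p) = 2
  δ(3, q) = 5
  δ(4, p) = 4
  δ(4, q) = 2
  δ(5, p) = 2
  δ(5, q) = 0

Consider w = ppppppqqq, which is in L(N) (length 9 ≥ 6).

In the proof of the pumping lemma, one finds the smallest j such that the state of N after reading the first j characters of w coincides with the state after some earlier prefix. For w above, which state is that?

4

State sequence: 0 -p-> 3 -p-> 2 -p-> 4 -p-> 4 -p-> 4 -p-> 4 -q-> 2 -q-> 3 -q-> 5
First repeat at step 4: 4 was already visited.

The earliest repeat is at step j = 4: N is in 4, which it already visited at step i = 3.
Pumping length from the standard proof: p = 6 (the number of states). The repeated state found above gives |xy| = j ≤ 6 and |y| = j − i ≥ 1.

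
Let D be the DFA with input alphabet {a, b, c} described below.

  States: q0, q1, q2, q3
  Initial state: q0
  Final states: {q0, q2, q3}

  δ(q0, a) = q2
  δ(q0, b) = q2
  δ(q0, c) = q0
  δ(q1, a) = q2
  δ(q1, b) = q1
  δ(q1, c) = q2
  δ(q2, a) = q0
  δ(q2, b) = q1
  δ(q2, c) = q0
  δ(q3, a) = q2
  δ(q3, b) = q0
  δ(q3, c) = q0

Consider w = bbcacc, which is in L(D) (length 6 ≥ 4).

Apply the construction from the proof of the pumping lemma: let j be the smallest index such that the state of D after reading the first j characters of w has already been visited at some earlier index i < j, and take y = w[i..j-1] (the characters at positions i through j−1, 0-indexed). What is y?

bc

Run of D on w = b b c a c c:
  step 0: q0  (start)
  step 1: q2  (read b: q0→q2)
  step 2: q1  (read b: q2→q1)
  step 3: q2  (read c: q1→q2)   ← first repeat (q2 seen earlier)
  step 4: q0  (read a: q2→q0)
  step 5: q0  (read c: q0→q0)
  step 6: q0  (read c: q0→q0)

So i = 1, j = 3, giving x = w[0:1] = b, y = w[1:3] = bc, z = w[3:6] = acc.
Check: |xy| = 3 ≤ 4 and |y| = 2 ≥ 1. Reading y takes D from q2 back to q2, so every xyⁱz is accepted.
Pumping length from the standard proof: p = 4 (the number of states). The repeated state found above gives |xy| = j ≤ 4 and |y| = j − i ≥ 1.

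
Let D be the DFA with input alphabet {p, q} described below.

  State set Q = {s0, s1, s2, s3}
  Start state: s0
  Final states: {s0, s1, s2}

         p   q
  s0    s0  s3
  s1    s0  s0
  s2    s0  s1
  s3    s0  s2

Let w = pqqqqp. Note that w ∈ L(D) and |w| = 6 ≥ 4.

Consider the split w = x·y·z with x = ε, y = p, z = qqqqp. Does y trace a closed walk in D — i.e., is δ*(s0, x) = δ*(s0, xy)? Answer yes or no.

Run of D on the first 1 characters of w = p:
  step 0: s0  (start)
  step 1: s0  (read p: s0→s0)

After x (step 0): s0. After xy (step 1): s0.
They match, so y = p drives D around a cycle from s0 back to itself; pumping y any number of times keeps D in s0 before reading z, and xyⁱz ∈ L(D) for every i ≥ 0.

yes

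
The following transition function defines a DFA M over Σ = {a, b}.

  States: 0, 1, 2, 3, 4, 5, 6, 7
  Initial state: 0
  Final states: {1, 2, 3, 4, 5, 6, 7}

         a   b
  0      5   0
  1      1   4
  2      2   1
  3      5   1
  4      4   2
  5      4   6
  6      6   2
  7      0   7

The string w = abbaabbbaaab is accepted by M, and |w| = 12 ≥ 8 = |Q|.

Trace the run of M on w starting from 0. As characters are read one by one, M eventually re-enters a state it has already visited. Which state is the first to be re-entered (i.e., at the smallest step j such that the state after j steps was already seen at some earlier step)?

2

State sequence: 0 -a-> 5 -b-> 6 -b-> 2 -a-> 2 -a-> 2 -b-> 1 -b-> 4 -b-> 2 -a-> 2 -a-> 2 -a-> 2 -b-> 1
First repeat at step 4: 2 was already visited.

The earliest repeat is at step j = 4: M is in 2, which it already visited at step i = 3.
Pumping length from the standard proof: p = 8 (the number of states). The repeated state found above gives |xy| = j ≤ 8 and |y| = j − i ≥ 1.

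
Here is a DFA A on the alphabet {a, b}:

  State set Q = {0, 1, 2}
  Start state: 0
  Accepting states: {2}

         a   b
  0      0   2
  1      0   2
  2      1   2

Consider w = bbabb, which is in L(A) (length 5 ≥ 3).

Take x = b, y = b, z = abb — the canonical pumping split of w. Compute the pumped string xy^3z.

bbbbabb

xy^3z = b·b·b·b·abb = bbbbabb.
Reading y = b takes A from 2 back to 2, so after x·y·y·y the machine is still in 2, and z then leads to the accepting state 2. Hence bbbbabb ∈ L(A).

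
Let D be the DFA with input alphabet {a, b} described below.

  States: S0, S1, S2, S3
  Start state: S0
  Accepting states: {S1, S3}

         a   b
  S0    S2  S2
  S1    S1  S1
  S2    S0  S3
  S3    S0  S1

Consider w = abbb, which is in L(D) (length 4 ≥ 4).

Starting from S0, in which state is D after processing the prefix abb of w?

State sequence: S0 -a-> S2 -b-> S3 -b-> S1

After reading 3 characters, D is in state S1.

S1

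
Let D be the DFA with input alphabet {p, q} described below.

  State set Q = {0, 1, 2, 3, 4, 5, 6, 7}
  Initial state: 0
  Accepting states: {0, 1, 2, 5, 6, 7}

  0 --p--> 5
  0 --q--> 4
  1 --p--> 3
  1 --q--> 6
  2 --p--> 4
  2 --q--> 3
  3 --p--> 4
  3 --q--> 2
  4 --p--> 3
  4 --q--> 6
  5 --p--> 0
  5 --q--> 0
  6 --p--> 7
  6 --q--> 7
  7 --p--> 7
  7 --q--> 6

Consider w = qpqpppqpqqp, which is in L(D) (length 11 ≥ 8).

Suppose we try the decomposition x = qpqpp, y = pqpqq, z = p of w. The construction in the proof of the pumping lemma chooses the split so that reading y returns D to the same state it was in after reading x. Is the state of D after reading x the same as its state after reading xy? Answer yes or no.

State sequence: 0 -q-> 4 -p-> 3 -q-> 2 -p-> 4 -p-> 3 -p-> 4 -q-> 6 -p-> 7 -q-> 6 -q-> 7

After x (step 5): 3. After xy (step 10): 7.
They differ (3 ≠ 7), so y is not a cycle from the state after x; this split is not the one the pumping-lemma construction produces, and pumping y need not keep the string in L(D).

no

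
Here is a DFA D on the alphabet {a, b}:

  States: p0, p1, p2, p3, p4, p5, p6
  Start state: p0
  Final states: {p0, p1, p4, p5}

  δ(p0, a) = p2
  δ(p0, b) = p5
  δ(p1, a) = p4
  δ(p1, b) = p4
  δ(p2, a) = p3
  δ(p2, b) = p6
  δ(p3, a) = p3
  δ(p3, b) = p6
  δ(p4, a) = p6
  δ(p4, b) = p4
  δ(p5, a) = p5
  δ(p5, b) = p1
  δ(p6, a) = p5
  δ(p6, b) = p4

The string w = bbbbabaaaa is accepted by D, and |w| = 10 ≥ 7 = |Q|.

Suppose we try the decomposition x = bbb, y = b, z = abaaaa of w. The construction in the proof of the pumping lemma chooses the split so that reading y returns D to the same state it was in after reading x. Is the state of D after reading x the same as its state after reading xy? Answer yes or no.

yes

Run of D on the first 4 characters of w = b b b b:
  step 0: p0  (start)
  step 1: p5  (read b: p0→p5)
  step 2: p1  (read b: p5→p1)
  step 3: p4  (read b: p1→p4)
  step 4: p4  (read b: p4→p4)

After x (step 3): p4. After xy (step 4): p4.
They match, so y = b drives D around a cycle from p4 back to itself; pumping y any number of times keeps D in p4 before reading z, and xyⁱz ∈ L(D) for every i ≥ 0.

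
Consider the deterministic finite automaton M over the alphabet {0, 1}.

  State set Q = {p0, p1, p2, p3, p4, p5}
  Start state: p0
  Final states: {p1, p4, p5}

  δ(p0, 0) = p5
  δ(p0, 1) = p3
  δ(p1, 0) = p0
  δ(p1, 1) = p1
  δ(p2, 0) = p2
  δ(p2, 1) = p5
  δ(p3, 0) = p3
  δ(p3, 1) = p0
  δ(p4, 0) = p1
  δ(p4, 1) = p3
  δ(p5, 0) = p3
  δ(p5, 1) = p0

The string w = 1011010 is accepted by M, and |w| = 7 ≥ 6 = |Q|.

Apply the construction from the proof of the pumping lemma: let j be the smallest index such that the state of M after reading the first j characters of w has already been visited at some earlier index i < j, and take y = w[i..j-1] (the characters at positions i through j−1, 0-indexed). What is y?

State sequence: p0 -1-> p3 -0-> p3 -1-> p0 -1-> p3 -0-> p3 -1-> p0 -0-> p5
First repeat at step 2: p3 was already visited.

So i = 1, j = 2, giving x = w[0:1] = 1, y = w[1:2] = 0, z = w[2:7] = 11010.
Check: |xy| = 2 ≤ 6 and |y| = 1 ≥ 1. Reading y takes M from p3 back to p3, so every xyⁱz is accepted.
With |Q| = 6, pigeonhole forces a state repeat no later than step 6; the substring read between the first and second visits to that state can be pumped.

0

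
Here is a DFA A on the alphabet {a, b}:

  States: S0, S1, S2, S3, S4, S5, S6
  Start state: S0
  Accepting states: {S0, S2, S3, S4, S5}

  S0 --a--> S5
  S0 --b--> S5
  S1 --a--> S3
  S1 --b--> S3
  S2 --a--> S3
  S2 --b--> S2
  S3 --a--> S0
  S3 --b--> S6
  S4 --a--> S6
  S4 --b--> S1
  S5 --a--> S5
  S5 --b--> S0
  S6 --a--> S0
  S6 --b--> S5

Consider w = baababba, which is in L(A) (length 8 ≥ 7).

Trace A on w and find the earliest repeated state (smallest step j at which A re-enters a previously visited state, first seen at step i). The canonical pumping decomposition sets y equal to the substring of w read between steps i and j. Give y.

State sequence: S0 -b-> S5 -a-> S5 -a-> S5 -b-> S0 -a-> S5 -b-> S0 -b-> S5 -a-> S5
First repeat at step 2: S5 was already visited.

So i = 1, j = 2, giving x = w[0:1] = b, y = w[1:2] = a, z = w[2:8] = ababba.
Check: |xy| = 2 ≤ 7 and |y| = 1 ≥ 1. Reading y takes A from S5 back to S5, so every xyⁱz is accepted.
The DFA has 7 states, so the proof of the pumping lemma guarantees a repeated state among the first 7+1 visited; the segment between the two visits is the pumpable y.

a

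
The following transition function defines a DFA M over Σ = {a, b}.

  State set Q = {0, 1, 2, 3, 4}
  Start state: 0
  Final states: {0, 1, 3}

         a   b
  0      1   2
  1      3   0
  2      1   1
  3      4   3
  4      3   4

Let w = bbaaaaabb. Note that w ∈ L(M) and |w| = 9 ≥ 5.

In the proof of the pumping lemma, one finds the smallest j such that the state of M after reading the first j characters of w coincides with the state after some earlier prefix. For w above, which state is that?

Run of M on w = b b a a a a a b b:
  step 0: 0  (start)
  step 1: 2  (read b: 0→2)
  step 2: 1  (read b: 2→1)
  step 3: 3  (read a: 1→3)
  step 4: 4  (read a: 3→4)
  step 5: 3  (read a: 4→3)   ← first repeat (3 seen earlier)
  step 6: 4  (read a: 3→4)
  step 7: 3  (read a: 4→3)
  step 8: 3  (read b: 3→3)
  step 9: 3  (read b: 3→3)

The earliest repeat is at step j = 5: M is in 3, which it already visited at step i = 3.
Since M has 5 states, any run of length ≥ 5 visits 5+1 states, so by pigeonhole some state repeats within the first 5 steps — that repeat gives the pumpable loop.

3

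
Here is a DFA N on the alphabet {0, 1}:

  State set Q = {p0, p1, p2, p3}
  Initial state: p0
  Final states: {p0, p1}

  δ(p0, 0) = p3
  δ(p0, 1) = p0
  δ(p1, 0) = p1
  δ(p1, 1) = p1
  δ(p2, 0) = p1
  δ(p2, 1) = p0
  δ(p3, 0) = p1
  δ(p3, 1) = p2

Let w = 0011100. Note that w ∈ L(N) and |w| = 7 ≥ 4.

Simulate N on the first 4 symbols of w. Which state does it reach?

p1

Run of N on the first 4 characters of w = 0 0 1 1:
  step 0: p0  (start)
  step 1: p3  (read 0: p0→p3)
  step 2: p1  (read 0: p3→p1)
  step 3: p1  (read 1: p1→p1)
  step 4: p1  (read 1: p1→p1)

After reading 4 characters, N is in state p1.
(This kind of state-tracing is the core of the pumping-lemma construction: with 4 states, pigeonhole forces a repeat within the first 4 steps.)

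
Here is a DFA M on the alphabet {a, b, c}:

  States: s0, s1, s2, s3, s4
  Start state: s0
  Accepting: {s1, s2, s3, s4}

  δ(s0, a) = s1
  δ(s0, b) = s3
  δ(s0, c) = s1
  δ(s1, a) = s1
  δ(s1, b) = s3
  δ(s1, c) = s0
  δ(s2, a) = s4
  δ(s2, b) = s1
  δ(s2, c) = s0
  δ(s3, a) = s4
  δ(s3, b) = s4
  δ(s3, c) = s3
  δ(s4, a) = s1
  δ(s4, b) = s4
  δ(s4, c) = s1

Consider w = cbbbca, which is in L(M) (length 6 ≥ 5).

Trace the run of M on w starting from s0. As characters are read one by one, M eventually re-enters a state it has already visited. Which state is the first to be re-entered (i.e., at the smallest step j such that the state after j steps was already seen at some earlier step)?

Run of M on w = c b b b c a:
  step 0: s0  (start)
  step 1: s1  (read c: s0→s1)
  step 2: s3  (read b: s1→s3)
  step 3: s4  (read b: s3→s4)
  step 4: s4  (read b: s4→s4)   ← first repeat (s4 seen earlier)
  step 5: s1  (read c: s4→s1)
  step 6: s1  (read a: s1→s1)

The earliest repeat is at step j = 4: M is in s4, which it already visited at step i = 3.
The DFA has 5 states, so the proof of the pumping lemma guarantees a repeated state among the first 5+1 visited; the segment between the two visits is the pumpable y.

s4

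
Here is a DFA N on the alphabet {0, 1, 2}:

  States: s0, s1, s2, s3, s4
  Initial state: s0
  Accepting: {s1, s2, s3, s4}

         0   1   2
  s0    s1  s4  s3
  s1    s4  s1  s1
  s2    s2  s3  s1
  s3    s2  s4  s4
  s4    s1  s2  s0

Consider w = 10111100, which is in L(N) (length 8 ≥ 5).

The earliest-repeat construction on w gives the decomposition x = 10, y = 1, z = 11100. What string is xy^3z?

1011111100

xy^3z = 10·1·1·1·11100 = 1011111100.
Reading y = 1 takes N from s1 back to s1, so after x·y·y·y the machine is still in s1, and z then leads to the accepting state s1. Hence 1011111100 ∈ L(N).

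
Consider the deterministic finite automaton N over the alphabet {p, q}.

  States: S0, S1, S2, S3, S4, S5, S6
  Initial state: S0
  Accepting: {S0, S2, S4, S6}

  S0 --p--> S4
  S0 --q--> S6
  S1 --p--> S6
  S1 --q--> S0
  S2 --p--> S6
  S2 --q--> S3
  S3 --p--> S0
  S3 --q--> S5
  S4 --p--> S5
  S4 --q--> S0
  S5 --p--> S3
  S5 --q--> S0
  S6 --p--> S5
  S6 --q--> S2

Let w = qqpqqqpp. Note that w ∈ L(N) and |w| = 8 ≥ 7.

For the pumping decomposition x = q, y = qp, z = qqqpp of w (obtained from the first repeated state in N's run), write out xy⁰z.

xy⁰z = xz = q·qqqpp = qqqqpp.
Reading y = qp takes N from S6 back to S6, so after x the machine is still in S6, and z then leads to the accepting state S0. Hence qqqqpp ∈ L(N).

qqqqpp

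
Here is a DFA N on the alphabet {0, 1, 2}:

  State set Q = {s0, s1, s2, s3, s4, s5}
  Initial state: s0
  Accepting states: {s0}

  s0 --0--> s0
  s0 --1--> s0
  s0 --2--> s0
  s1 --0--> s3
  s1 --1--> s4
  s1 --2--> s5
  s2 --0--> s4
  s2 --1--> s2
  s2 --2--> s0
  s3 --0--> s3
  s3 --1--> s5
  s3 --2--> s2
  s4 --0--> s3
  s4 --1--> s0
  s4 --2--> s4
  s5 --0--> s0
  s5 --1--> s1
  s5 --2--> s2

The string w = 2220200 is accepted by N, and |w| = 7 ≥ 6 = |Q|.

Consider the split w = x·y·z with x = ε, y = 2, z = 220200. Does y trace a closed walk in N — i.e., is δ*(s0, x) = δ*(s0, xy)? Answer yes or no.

yes

Run of N on the first 1 characters of w = 2:
  step 0: s0  (start)
  step 1: s0  (read 2: s0→s0)

After x (step 0): s0. After xy (step 1): s0.
They match, so y = 2 drives N around a cycle from s0 back to itself; pumping y any number of times keeps N in s0 before reading z, and xyⁱz ∈ L(N) for every i ≥ 0.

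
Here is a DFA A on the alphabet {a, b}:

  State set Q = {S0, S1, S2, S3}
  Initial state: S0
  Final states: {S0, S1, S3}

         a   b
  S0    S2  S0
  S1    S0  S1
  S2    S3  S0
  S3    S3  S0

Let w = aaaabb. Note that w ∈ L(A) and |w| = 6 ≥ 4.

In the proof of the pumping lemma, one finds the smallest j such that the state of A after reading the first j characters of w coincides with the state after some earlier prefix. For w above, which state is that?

Run of A on w = a a a a b b:
  step 0: S0  (start)
  step 1: S2  (read a: S0→S2)
  step 2: S3  (read a: S2→S3)
  step 3: S3  (read a: S3→S3)   ← first repeat (S3 seen earlier)
  step 4: S3  (read a: S3→S3)
  step 5: S0  (read b: S3→S0)
  step 6: S0  (read b: S0→S0)

The earliest repeat is at step j = 3: A is in S3, which it already visited at step i = 2.
Since A has 4 states, any run of length ≥ 4 visits 4+1 states, so by pigeonhole some state repeats within the first 4 steps — that repeat gives the pumpable loop.

S3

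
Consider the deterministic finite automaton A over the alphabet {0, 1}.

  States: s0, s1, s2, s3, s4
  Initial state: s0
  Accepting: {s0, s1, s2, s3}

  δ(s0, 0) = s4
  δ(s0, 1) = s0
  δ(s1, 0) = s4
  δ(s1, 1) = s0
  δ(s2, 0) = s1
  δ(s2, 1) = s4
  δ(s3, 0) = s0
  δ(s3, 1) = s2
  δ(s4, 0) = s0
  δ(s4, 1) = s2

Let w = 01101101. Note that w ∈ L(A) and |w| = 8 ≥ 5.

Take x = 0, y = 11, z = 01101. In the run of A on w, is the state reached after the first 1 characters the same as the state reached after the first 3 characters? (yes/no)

yes

State sequence: s0 -0-> s4 -1-> s2 -1-> s4

After x (step 1): s4. After xy (step 3): s4.
They match, so y = 11 drives A around a cycle from s4 back to itself; pumping y any number of times keeps A in s4 before reading z, and xyⁱz ∈ L(A) for every i ≥ 0.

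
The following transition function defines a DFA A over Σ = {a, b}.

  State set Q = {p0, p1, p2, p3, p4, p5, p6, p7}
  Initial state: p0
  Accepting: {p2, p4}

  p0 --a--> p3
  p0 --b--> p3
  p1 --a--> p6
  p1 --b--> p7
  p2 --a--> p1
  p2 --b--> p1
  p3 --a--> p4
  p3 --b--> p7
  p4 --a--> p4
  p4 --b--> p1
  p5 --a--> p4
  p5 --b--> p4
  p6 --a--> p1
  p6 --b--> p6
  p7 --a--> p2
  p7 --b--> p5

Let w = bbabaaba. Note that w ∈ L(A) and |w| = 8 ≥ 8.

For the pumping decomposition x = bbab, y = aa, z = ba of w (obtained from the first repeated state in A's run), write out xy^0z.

xy⁰z = xz = bbab·ba = bbabba.
Reading y = aa takes A from p1 back to p1, so after x the machine is still in p1, and z then leads to the accepting state p2. Hence bbabba ∈ L(A).

bbabba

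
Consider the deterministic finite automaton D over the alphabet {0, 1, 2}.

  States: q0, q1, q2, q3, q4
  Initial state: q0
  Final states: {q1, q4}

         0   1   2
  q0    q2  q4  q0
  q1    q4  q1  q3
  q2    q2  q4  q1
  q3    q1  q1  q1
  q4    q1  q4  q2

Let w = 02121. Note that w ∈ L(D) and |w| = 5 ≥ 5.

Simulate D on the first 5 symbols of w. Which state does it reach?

State sequence: q0 -0-> q2 -2-> q1 -1-> q1 -2-> q3 -1-> q1

After reading 5 characters, D is in state q1.

q1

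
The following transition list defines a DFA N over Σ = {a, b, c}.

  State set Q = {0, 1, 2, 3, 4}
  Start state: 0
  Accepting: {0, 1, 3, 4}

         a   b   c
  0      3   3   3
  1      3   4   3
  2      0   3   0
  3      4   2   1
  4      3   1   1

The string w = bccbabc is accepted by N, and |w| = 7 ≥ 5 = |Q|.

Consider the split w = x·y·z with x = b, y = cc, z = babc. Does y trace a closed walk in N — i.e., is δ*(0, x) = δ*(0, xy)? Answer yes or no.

yes

State sequence: 0 -b-> 3 -c-> 1 -c-> 3

After x (step 1): 3. After xy (step 3): 3.
They match, so y = cc drives N around a cycle from 3 back to itself; pumping y any number of times keeps N in 3 before reading z, and xyⁱz ∈ L(N) for every i ≥ 0.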